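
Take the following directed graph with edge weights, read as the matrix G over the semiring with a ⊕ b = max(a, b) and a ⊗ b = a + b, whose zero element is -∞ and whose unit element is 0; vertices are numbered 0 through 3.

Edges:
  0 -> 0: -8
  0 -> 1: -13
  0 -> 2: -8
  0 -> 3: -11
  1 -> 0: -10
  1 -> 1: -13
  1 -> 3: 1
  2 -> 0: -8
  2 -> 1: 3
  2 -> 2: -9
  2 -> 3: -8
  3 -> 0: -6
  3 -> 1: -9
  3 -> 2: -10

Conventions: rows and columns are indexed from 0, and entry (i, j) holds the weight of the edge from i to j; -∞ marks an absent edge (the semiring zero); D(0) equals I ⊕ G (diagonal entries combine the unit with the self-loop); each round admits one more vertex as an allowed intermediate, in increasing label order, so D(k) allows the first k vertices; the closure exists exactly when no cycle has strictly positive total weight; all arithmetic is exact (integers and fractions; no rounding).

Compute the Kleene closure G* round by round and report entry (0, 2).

D(0):
  [0, -13, -8, -11]
  [-10, 0, -∞, 1]
  [-8, 3, 0, -8]
  [-6, -9, -10, 0]
D(1):
  [0, -13, -8, -11]
  [-10, 0, -18, 1]
  [-8, 3, 0, -8]
  [-6, -9, -10, 0]
D(2):
  [0, -13, -8, -11]
  [-10, 0, -18, 1]
  [-7, 3, 0, 4]
  [-6, -9, -10, 0]
D(3):
  [0, -5, -8, -4]
  [-10, 0, -18, 1]
  [-7, 3, 0, 4]
  [-6, -7, -10, 0]
D(4):
  [0, -5, -8, -4]
  [-5, 0, -9, 1]
  [-2, 3, 0, 4]
  [-6, -7, -10, 0]
Answer: G*[0][2] = -8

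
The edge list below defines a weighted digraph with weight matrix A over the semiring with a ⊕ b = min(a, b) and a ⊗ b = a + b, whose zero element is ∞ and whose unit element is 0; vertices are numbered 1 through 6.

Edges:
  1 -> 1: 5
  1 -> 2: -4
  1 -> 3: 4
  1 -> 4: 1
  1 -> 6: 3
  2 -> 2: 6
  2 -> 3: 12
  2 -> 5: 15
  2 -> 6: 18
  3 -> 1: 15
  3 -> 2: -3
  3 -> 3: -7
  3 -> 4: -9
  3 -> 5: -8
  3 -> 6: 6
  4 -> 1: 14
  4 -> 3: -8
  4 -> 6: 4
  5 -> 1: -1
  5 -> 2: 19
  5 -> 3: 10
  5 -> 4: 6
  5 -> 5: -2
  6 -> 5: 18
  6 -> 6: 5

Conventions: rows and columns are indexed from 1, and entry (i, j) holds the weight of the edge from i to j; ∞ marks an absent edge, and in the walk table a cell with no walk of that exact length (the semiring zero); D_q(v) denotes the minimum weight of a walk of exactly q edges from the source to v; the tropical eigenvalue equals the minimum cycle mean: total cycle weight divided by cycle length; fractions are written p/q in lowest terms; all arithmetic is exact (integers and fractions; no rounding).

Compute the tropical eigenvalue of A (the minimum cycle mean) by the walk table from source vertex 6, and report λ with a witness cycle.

q=0: [∞, ∞, ∞, ∞, ∞, 0]
q=1: [∞, ∞, ∞, ∞, 18, 5]
q=2: [17, 37, 28, 24, 16, 10]
q=3: [15, 13, 16, 18, 14, 15]
q=4: [13, 11, 9, 7, 8, 18]
q=5: [7, 6, -1, 0, 1, 11]
q=6: [0, -4, -8, -10, -9, 4]
Optimal cycle mean attained by: cycle 3->4->3, total (-9) + (-8), length 2.
Answer: λ = -17/2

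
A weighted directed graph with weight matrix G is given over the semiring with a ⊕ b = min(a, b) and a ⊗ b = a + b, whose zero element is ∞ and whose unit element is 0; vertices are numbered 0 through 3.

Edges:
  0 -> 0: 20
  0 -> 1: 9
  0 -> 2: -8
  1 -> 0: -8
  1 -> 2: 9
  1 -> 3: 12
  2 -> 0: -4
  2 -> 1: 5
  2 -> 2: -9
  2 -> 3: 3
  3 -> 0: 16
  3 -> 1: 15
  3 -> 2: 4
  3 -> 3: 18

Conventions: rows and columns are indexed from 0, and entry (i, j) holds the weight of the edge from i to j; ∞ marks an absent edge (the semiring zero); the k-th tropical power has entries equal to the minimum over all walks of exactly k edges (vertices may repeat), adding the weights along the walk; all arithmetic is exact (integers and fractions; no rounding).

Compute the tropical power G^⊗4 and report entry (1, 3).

G^⊗2:
  [-12, -3, -17, -5]
  [5, 1, -16, 12]
  [-13, -4, -18, -6]
  [0, 9, -5, 7]
G^⊗3:
  [-21, -12, -26, -14]
  [-20, -11, -25, -13]
  [-22, -13, -27, -15]
  [-9, 0, -14, -2]
G^⊗4:
  [-30, -21, -35, -23]
  [-29, -20, -34, -22]
  [-31, -22, -36, -24]
  [-18, -9, -23, -11]
Key observation: the optimum is the walk 1->0->2->2->3, with weight (-8) + (-8) + (-9) + 3 = -22.
Optimal value attained by: walk 1->0->2->2->3.
Answer: (G^⊗4)[1][3] = -22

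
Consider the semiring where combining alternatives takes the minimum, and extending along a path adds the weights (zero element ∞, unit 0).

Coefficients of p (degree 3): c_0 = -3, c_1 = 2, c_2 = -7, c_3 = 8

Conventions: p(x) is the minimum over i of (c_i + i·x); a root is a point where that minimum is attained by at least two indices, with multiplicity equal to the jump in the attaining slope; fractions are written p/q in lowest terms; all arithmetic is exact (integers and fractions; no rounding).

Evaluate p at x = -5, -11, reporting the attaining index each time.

p(-5) = min(-3+0·(-5)=-3, 2+1·(-5)=-3, -7+2·(-5)=-17, 8+3·(-5)=-7) = -17 (attained by i=2)
p(-11) = min(-3+0·(-11)=-3, 2+1·(-11)=-9, -7+2·(-11)=-29, 8+3·(-11)=-25) = -29 (attained by i=2)
Answer: p(-5) = -17; p(-11) = -29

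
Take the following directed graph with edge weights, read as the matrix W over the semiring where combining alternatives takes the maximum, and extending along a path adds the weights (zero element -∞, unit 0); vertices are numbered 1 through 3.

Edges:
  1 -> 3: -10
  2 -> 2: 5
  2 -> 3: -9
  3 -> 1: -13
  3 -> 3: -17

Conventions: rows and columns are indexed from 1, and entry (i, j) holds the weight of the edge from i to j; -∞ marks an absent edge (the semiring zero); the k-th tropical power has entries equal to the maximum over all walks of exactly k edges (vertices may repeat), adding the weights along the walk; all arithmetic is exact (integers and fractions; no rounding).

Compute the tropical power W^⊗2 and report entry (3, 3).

W^⊗2:
  [-23, -∞, -27]
  [-22, 10, -4]
  [-30, -∞, -23]
Key observation: the optimum is the walk 3->1->3, with weight (-13) + (-10) = -23.
Optimal value attained by: walk 3->1->3.
Answer: (W^⊗2)[3][3] = -23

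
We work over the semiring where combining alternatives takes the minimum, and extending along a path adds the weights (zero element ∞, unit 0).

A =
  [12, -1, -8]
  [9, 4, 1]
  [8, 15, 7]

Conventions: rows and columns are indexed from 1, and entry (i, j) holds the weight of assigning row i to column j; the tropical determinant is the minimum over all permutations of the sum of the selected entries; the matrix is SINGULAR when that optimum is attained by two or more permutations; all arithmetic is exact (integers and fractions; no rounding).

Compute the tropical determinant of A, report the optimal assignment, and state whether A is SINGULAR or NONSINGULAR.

σ = (1, 2, 3): 12 + 4 + 7 = 23
σ = (1, 3, 2): 12 + 1 + 15 = 28
σ = (2, 1, 3): (-1) + 9 + 7 = 15
σ = (2, 3, 1): (-1) + 1 + 8 = 8
σ = (3, 1, 2): (-8) + 9 + 15 = 16
σ = (3, 2, 1): (-8) + 4 + 8 = 4
Optimal value attained by: σ = (3, 2, 1).
Answer: det⊕(A) = 4; verdict: NONSINGULAR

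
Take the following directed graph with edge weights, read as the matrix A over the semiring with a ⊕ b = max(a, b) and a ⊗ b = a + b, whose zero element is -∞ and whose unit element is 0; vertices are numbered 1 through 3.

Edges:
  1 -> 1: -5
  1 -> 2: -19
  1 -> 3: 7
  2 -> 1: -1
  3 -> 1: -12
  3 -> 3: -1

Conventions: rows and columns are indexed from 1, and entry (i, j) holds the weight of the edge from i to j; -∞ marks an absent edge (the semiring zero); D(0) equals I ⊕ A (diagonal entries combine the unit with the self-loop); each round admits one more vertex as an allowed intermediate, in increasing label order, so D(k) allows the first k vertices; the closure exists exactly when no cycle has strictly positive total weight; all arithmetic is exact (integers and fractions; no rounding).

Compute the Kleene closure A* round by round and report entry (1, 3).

D(0):
  [0, -19, 7]
  [-1, 0, -∞]
  [-12, -∞, 0]
D(1):
  [0, -19, 7]
  [-1, 0, 6]
  [-12, -31, 0]
D(2):
  [0, -19, 7]
  [-1, 0, 6]
  [-12, -31, 0]
D(3):
  [0, -19, 7]
  [-1, 0, 6]
  [-12, -31, 0]
Answer: A*[1][3] = 7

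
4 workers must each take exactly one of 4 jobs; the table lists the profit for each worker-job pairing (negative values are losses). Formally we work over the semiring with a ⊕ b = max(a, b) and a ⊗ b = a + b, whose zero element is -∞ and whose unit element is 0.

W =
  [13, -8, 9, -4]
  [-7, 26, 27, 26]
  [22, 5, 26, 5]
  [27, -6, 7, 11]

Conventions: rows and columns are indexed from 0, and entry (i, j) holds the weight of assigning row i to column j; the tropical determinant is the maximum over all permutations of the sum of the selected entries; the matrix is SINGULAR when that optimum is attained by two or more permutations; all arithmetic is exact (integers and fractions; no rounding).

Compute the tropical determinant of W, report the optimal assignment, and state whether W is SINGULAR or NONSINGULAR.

σ = (0, 1, 2, 3): 13 + 26 + 26 + 11 = 76
σ = (0, 1, 3, 2): 13 + 26 + 5 + 7 = 51
σ = (0, 2, 1, 3): 13 + 27 + 5 + 11 = 56
σ = (0, 2, 3, 1): 13 + 27 + 5 + (-6) = 39
σ = (0, 3, 1, 2): 13 + 26 + 5 + 7 = 51
σ = (0, 3, 2, 1): 13 + 26 + 26 + (-6) = 59
σ = (1, 0, 2, 3): (-8) + (-7) + 26 + 11 = 22
σ = (1, 0, 3, 2): (-8) + (-7) + 5 + 7 = -3
σ = (1, 2, 0, 3): (-8) + 27 + 22 + 11 = 52
σ = (1, 2, 3, 0): (-8) + 27 + 5 + 27 = 51
σ = (1, 3, 0, 2): (-8) + 26 + 22 + 7 = 47
σ = (1, 3, 2, 0): (-8) + 26 + 26 + 27 = 71
σ = (2, 0, 1, 3): 9 + (-7) + 5 + 11 = 18
σ = (2, 0, 3, 1): 9 + (-7) + 5 + (-6) = 1
σ = (2, 1, 0, 3): 9 + 26 + 22 + 11 = 68
σ = (2, 1, 3, 0): 9 + 26 + 5 + 27 = 67
σ = (2, 3, 0, 1): 9 + 26 + 22 + (-6) = 51
σ = (2, 3, 1, 0): 9 + 26 + 5 + 27 = 67
σ = (3, 0, 1, 2): (-4) + (-7) + 5 + 7 = 1
σ = (3, 0, 2, 1): (-4) + (-7) + 26 + (-6) = 9
σ = (3, 1, 0, 2): (-4) + 26 + 22 + 7 = 51
σ = (3, 1, 2, 0): (-4) + 26 + 26 + 27 = 75
σ = (3, 2, 0, 1): (-4) + 27 + 22 + (-6) = 39
σ = (3, 2, 1, 0): (-4) + 27 + 5 + 27 = 55
Optimal value attained by: σ = (0, 1, 2, 3).
Answer: det⊕(W) = 76; verdict: NONSINGULAR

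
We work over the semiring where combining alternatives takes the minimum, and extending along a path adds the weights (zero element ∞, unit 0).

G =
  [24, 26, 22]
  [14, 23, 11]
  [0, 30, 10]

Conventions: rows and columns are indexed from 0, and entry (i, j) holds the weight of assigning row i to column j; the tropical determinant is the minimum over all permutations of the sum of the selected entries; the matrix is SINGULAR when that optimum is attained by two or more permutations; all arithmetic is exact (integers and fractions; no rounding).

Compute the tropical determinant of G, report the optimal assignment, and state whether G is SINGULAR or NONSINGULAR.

σ = (0, 1, 2): 24 + 23 + 10 = 57
σ = (0, 2, 1): 24 + 11 + 30 = 65
σ = (1, 0, 2): 26 + 14 + 10 = 50
σ = (1, 2, 0): 26 + 11 + 0 = 37
σ = (2, 0, 1): 22 + 14 + 30 = 66
σ = (2, 1, 0): 22 + 23 + 0 = 45
Optimal value attained by: σ = (1, 2, 0).
Answer: det⊕(G) = 37; verdict: NONSINGULAR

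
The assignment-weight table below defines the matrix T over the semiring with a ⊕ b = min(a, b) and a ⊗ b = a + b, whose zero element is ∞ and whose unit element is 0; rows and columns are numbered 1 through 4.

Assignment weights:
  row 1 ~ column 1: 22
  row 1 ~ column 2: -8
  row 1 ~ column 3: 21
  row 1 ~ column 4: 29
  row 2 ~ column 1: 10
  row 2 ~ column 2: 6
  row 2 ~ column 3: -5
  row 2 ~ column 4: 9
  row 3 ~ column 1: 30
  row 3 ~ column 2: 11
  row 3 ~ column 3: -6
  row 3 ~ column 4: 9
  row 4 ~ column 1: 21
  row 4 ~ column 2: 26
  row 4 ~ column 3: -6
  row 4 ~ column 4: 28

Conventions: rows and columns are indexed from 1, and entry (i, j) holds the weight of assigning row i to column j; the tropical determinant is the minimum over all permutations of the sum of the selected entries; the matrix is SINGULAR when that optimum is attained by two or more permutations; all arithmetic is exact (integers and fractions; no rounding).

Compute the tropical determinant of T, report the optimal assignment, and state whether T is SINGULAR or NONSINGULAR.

σ = (1, 2, 3, 4): 22 + 6 + (-6) + 28 = 50
σ = (1, 2, 4, 3): 22 + 6 + 9 + (-6) = 31
σ = (1, 3, 2, 4): 22 + (-5) + 11 + 28 = 56
σ = (1, 3, 4, 2): 22 + (-5) + 9 + 26 = 52
σ = (1, 4, 2, 3): 22 + 9 + 11 + (-6) = 36
σ = (1, 4, 3, 2): 22 + 9 + (-6) + 26 = 51
σ = (2, 1, 3, 4): (-8) + 10 + (-6) + 28 = 24
σ = (2, 1, 4, 3): (-8) + 10 + 9 + (-6) = 5
σ = (2, 3, 1, 4): (-8) + (-5) + 30 + 28 = 45
σ = (2, 3, 4, 1): (-8) + (-5) + 9 + 21 = 17
σ = (2, 4, 1, 3): (-8) + 9 + 30 + (-6) = 25
σ = (2, 4, 3, 1): (-8) + 9 + (-6) + 21 = 16
σ = (3, 1, 2, 4): 21 + 10 + 11 + 28 = 70
σ = (3, 1, 4, 2): 21 + 10 + 9 + 26 = 66
σ = (3, 2, 1, 4): 21 + 6 + 30 + 28 = 85
σ = (3, 2, 4, 1): 21 + 6 + 9 + 21 = 57
σ = (3, 4, 1, 2): 21 + 9 + 30 + 26 = 86
σ = (3, 4, 2, 1): 21 + 9 + 11 + 21 = 62
σ = (4, 1, 2, 3): 29 + 10 + 11 + (-6) = 44
σ = (4, 1, 3, 2): 29 + 10 + (-6) + 26 = 59
σ = (4, 2, 1, 3): 29 + 6 + 30 + (-6) = 59
σ = (4, 2, 3, 1): 29 + 6 + (-6) + 21 = 50
σ = (4, 3, 1, 2): 29 + (-5) + 30 + 26 = 80
σ = (4, 3, 2, 1): 29 + (-5) + 11 + 21 = 56
Optimal value attained by: σ = (2, 1, 4, 3).
Answer: det⊕(T) = 5; verdict: NONSINGULAR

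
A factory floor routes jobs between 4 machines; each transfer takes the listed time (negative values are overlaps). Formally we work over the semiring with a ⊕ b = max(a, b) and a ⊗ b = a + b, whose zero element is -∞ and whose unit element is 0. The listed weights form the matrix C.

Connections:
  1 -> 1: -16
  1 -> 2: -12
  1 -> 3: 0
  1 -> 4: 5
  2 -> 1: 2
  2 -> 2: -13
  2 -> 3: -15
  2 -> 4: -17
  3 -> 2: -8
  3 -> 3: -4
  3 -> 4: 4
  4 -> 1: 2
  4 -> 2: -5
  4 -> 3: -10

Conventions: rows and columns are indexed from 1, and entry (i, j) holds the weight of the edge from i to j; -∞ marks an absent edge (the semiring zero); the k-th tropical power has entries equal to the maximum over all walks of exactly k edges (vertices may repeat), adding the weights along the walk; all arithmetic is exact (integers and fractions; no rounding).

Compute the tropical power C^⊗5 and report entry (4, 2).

C^⊗2:
  [7, 0, -4, 4]
  [-11, -10, 2, 7]
  [6, -1, -6, 0]
  [-3, -10, 2, 7]
C^⊗3:
  [6, -1, 7, 12]
  [9, 2, -2, 6]
  [2, -5, 6, 11]
  [9, 2, -2, 6]
C^⊗4:
  [14, 7, 6, 11]
  [8, 1, 9, 14]
  [13, 6, 2, 10]
  [8, 1, 9, 14]
C^⊗5:
  [13, 6, 14, 19]
  [16, 9, 8, 13]
  [12, 5, 13, 18]
  [16, 9, 8, 13]
Key observation: the optimum is the walk 4->1->4->1->4->2, with weight 2 + 5 + 2 + 5 + (-5) = 9.
Optimal value attained by: walk 4->1->4->1->4->2.
Answer: (C^⊗5)[4][2] = 9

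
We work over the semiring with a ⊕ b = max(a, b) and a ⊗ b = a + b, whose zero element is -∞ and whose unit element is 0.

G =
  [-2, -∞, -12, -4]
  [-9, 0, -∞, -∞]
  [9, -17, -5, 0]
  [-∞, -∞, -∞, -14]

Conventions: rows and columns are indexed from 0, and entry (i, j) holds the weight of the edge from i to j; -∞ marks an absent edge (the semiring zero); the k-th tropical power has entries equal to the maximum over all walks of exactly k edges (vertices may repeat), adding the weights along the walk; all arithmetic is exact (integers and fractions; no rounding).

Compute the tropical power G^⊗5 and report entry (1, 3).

G^⊗2:
  [-3, -29, -14, -6]
  [-9, 0, -21, -13]
  [7, -17, -3, 5]
  [-∞, -∞, -∞, -28]
G^⊗3:
  [-5, -29, -15, -7]
  [-9, 0, -21, -13]
  [6, -17, -5, 3]
  [-∞, -∞, -∞, -42]
G^⊗4:
  [-6, -29, -17, -9]
  [-9, 0, -21, -13]
  [4, -17, -6, 2]
  [-∞, -∞, -∞, -56]
G^⊗5:
  [-8, -29, -18, -10]
  [-9, 0, -21, -13]
  [3, -17, -8, 0]
  [-∞, -∞, -∞, -70]
Key observation: the optimum is the walk 1->1->1->1->0->3, with weight 0 + 0 + 0 + (-9) + (-4) = -13.
Optimal value attained by: walk 1->1->1->1->0->3.
Answer: (G^⊗5)[1][3] = -13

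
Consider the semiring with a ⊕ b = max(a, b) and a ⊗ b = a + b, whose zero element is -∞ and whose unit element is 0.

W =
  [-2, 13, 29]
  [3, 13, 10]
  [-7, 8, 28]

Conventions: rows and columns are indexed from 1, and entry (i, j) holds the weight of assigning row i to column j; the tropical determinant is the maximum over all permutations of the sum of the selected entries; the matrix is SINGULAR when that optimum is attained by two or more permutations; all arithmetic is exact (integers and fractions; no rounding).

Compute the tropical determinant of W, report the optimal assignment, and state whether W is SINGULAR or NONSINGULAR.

σ = (1, 2, 3): (-2) + 13 + 28 = 39
σ = (1, 3, 2): (-2) + 10 + 8 = 16
σ = (2, 1, 3): 13 + 3 + 28 = 44
σ = (2, 3, 1): 13 + 10 + (-7) = 16
σ = (3, 1, 2): 29 + 3 + 8 = 40
σ = (3, 2, 1): 29 + 13 + (-7) = 35
Optimal value attained by: σ = (2, 1, 3).
Answer: det⊕(W) = 44; verdict: NONSINGULAR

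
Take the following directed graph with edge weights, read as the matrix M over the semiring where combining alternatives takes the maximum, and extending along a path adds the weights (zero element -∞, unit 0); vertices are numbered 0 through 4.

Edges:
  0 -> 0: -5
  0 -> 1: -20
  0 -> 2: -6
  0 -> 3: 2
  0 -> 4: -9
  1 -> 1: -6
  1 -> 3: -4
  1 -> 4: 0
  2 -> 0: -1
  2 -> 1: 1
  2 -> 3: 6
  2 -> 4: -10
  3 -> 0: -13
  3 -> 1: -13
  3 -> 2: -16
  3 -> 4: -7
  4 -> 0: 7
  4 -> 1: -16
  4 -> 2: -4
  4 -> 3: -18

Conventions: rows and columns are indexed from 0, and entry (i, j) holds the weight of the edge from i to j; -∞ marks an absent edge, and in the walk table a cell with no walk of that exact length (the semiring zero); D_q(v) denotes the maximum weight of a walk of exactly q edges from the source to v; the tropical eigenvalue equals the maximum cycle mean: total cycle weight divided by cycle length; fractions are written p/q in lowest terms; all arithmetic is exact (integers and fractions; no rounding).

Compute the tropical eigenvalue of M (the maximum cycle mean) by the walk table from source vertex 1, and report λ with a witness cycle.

q=0: [-∞, 0, -∞, -∞, -∞]
q=1: [-∞, -6, -∞, -4, 0]
q=2: [7, -12, -4, -10, -6]
q=3: [2, -3, 1, 9, -2]
q=4: [5, 2, -4, 7, 2]
q=5: [9, -3, -1, 7, 2]
Optimal cycle mean attained by: cycle 0->3->4->0, total 2 + (-7) + 7, length 3.
Answer: λ = 2/3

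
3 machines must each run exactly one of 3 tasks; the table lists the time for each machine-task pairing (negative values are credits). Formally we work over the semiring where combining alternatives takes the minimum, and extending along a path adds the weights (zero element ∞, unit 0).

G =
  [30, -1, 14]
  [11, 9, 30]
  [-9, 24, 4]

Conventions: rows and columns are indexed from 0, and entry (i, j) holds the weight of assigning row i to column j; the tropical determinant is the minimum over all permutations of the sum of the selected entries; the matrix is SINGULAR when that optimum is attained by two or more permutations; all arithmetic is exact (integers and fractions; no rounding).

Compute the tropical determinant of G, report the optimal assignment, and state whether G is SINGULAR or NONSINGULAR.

σ = (0, 1, 2): 30 + 9 + 4 = 43
σ = (0, 2, 1): 30 + 30 + 24 = 84
σ = (1, 0, 2): (-1) + 11 + 4 = 14
σ = (1, 2, 0): (-1) + 30 + (-9) = 20
σ = (2, 0, 1): 14 + 11 + 24 = 49
σ = (2, 1, 0): 14 + 9 + (-9) = 14
Optimal value attained by: σ = (1, 0, 2).
Answer: det⊕(G) = 14; verdict: SINGULAR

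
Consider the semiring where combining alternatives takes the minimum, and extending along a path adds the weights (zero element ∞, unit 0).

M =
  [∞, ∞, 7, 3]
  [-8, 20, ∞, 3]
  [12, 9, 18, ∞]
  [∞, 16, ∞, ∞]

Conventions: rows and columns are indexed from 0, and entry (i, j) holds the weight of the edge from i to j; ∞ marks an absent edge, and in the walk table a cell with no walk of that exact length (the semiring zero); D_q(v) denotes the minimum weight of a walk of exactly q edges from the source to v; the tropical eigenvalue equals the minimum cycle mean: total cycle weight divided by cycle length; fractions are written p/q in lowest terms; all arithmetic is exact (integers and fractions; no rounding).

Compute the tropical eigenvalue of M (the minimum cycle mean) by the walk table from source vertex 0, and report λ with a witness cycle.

q=0: [0, ∞, ∞, ∞]
q=1: [∞, ∞, 7, 3]
q=2: [19, 16, 25, ∞]
q=3: [8, 34, 26, 19]
q=4: [26, 35, 15, 11]
Optimal cycle mean attained by: cycle 0->2->1->0, total 7 + 9 + (-8), length 3.
Answer: λ = 8/3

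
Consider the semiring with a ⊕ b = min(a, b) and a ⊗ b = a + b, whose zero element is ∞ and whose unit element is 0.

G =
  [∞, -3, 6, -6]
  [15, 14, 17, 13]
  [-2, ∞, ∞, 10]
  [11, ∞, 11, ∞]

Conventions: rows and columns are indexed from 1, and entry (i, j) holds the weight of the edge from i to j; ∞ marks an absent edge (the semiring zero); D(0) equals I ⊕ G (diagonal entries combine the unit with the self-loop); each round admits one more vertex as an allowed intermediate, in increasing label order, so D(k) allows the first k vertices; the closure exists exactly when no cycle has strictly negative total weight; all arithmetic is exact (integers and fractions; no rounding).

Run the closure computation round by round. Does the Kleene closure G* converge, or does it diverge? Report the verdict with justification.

D(0):
  [0, -3, 6, -6]
  [15, 0, 17, 13]
  [-2, ∞, 0, 10]
  [11, ∞, 11, 0]
D(1):
  [0, -3, 6, -6]
  [15, 0, 17, 9]
  [-2, -5, 0, -8]
  [11, 8, 11, 0]
D(2):
  [0, -3, 6, -6]
  [15, 0, 17, 9]
  [-2, -5, 0, -8]
  [11, 8, 11, 0]
D(3):
  [0, -3, 6, -6]
  [15, 0, 17, 9]
  [-2, -5, 0, -8]
  [9, 6, 11, 0]
D(4):
  [0, -3, 5, -6]
  [15, 0, 17, 9]
  [-2, -5, 0, -8]
  [9, 6, 11, 0]
Key observation: every diagonal entry stays at the unit through all rounds, so no improving cycle exists.
Answer: CONVERGES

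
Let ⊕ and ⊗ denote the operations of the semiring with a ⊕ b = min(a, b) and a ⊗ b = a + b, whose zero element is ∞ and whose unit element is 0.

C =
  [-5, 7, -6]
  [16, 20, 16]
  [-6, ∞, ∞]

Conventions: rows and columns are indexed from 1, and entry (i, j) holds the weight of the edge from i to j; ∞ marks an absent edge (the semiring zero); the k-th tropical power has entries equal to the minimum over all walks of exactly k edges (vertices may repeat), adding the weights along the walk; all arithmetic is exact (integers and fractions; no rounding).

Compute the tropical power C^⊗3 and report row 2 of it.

C^⊗2:
  [-12, 2, -11]
  [10, 23, 10]
  [-11, 1, -12]
C^⊗3:
  [-17, -5, -18]
  [4, 17, 4]
  [-18, -4, -17]
Answer: row 2 of C^⊗3 = [4, 17, 4]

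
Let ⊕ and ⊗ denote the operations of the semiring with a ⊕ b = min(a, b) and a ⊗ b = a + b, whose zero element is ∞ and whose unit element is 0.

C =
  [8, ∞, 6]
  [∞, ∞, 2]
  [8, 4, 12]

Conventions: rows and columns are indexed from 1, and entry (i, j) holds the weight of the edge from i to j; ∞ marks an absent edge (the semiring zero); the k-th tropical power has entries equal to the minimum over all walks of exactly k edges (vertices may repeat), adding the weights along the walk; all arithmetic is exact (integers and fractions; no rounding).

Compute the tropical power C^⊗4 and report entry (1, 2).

C^⊗2:
  [14, 10, 14]
  [10, 6, 14]
  [16, 16, 6]
C^⊗3:
  [22, 18, 12]
  [18, 18, 8]
  [14, 10, 18]
C^⊗4:
  [20, 16, 20]
  [16, 12, 20]
  [22, 22, 12]
Key observation: the optimum is the walk 1->3->2->3->2, with weight 6 + 4 + 2 + 4 = 16.
Optimal value attained by: walk 1->3->2->3->2.
Answer: (C^⊗4)[1][2] = 16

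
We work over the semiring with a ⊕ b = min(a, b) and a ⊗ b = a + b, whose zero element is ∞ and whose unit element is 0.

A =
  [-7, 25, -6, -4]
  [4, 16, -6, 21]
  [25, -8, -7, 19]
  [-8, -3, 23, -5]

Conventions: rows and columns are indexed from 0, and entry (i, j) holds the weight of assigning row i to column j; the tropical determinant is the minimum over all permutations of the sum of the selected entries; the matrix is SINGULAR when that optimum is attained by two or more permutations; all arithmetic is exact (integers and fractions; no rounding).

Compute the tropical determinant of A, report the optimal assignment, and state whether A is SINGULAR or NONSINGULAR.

σ = (0, 1, 2, 3): (-7) + 16 + (-7) + (-5) = -3
σ = (0, 1, 3, 2): (-7) + 16 + 19 + 23 = 51
σ = (0, 2, 1, 3): (-7) + (-6) + (-8) + (-5) = -26
σ = (0, 2, 3, 1): (-7) + (-6) + 19 + (-3) = 3
σ = (0, 3, 1, 2): (-7) + 21 + (-8) + 23 = 29
σ = (0, 3, 2, 1): (-7) + 21 + (-7) + (-3) = 4
σ = (1, 0, 2, 3): 25 + 4 + (-7) + (-5) = 17
σ = (1, 0, 3, 2): 25 + 4 + 19 + 23 = 71
σ = (1, 2, 0, 3): 25 + (-6) + 25 + (-5) = 39
σ = (1, 2, 3, 0): 25 + (-6) + 19 + (-8) = 30
σ = (1, 3, 0, 2): 25 + 21 + 25 + 23 = 94
σ = (1, 3, 2, 0): 25 + 21 + (-7) + (-8) = 31
σ = (2, 0, 1, 3): (-6) + 4 + (-8) + (-5) = -15
σ = (2, 0, 3, 1): (-6) + 4 + 19 + (-3) = 14
σ = (2, 1, 0, 3): (-6) + 16 + 25 + (-5) = 30
σ = (2, 1, 3, 0): (-6) + 16 + 19 + (-8) = 21
σ = (2, 3, 0, 1): (-6) + 21 + 25 + (-3) = 37
σ = (2, 3, 1, 0): (-6) + 21 + (-8) + (-8) = -1
σ = (3, 0, 1, 2): (-4) + 4 + (-8) + 23 = 15
σ = (3, 0, 2, 1): (-4) + 4 + (-7) + (-3) = -10
σ = (3, 1, 0, 2): (-4) + 16 + 25 + 23 = 60
σ = (3, 1, 2, 0): (-4) + 16 + (-7) + (-8) = -3
σ = (3, 2, 0, 1): (-4) + (-6) + 25 + (-3) = 12
σ = (3, 2, 1, 0): (-4) + (-6) + (-8) + (-8) = -26
Optimal value attained by: σ = (0, 2, 1, 3).
Answer: det⊕(A) = -26; verdict: SINGULAR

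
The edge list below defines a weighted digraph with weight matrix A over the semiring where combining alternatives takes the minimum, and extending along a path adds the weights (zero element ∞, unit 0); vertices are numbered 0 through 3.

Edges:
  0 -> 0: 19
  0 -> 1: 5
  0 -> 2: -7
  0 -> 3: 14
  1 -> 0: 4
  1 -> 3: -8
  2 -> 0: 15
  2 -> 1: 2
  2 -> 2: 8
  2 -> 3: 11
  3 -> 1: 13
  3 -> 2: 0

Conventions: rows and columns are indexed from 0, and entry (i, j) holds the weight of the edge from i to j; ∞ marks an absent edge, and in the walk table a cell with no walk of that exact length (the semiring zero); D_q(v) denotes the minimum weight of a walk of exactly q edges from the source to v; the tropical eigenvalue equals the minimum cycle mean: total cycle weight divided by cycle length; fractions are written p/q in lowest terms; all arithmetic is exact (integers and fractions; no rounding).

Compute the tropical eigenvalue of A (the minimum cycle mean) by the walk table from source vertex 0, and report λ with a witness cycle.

q=0: [0, ∞, ∞, ∞]
q=1: [19, 5, -7, 14]
q=2: [8, -5, 1, -3]
q=3: [-1, 3, -3, -13]
q=4: [7, -1, -13, -5]
Optimal cycle mean attained by: cycle 1->3->2->1, total (-8) + 0 + 2, length 3.
Answer: λ = -2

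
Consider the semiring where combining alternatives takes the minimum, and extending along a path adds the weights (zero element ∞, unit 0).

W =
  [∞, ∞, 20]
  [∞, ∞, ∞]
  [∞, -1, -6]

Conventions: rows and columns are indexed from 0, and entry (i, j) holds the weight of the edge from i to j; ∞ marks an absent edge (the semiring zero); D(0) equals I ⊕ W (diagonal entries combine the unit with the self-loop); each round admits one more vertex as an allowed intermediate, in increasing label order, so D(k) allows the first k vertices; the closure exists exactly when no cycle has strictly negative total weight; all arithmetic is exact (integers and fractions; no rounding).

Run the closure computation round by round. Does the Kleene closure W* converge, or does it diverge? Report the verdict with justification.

Detection: at round 0, diagonal entry (2, 2) turns strictly negative.
Key observation: the cycle 2->2 has total weight (-6), which is strictly negative.
Answer: DIVERGES — negative cycle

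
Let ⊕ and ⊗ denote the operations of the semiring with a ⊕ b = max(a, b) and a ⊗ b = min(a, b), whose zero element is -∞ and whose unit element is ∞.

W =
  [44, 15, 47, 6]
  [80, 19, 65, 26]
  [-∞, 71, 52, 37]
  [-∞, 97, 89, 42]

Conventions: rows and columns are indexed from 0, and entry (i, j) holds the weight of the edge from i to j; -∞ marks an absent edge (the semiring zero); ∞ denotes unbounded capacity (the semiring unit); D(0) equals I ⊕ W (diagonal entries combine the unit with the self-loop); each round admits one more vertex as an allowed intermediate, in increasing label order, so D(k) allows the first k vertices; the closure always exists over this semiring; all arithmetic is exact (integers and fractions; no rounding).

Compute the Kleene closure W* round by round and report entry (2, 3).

D(0):
  [∞, 15, 47, 6]
  [80, ∞, 65, 26]
  [-∞, 71, ∞, 37]
  [-∞, 97, 89, ∞]
D(1):
  [∞, 15, 47, 6]
  [80, ∞, 65, 26]
  [-∞, 71, ∞, 37]
  [-∞, 97, 89, ∞]
D(2):
  [∞, 15, 47, 15]
  [80, ∞, 65, 26]
  [71, 71, ∞, 37]
  [80, 97, 89, ∞]
D(3):
  [∞, 47, 47, 37]
  [80, ∞, 65, 37]
  [71, 71, ∞, 37]
  [80, 97, 89, ∞]
D(4):
  [∞, 47, 47, 37]
  [80, ∞, 65, 37]
  [71, 71, ∞, 37]
  [80, 97, 89, ∞]
Answer: W*[2][3] = 37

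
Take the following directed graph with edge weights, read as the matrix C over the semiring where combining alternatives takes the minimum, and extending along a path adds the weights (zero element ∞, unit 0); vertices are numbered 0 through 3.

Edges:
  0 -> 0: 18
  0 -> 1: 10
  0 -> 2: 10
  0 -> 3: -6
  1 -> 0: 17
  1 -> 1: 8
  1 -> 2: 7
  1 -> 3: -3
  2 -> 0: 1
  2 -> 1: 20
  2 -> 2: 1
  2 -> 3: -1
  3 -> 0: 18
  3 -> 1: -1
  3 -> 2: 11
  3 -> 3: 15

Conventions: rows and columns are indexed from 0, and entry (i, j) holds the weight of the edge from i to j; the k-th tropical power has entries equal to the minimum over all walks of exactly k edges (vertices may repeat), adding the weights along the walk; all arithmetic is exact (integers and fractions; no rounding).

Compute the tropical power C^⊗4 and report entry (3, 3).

C^⊗2:
  [11, -7, 5, 7]
  [8, -4, 8, 5]
  [2, -2, 2, -5]
  [12, 7, 6, -4]
C^⊗3:
  [6, 1, 0, -10]
  [9, 4, 3, -7]
  [3, -6, 3, -5]
  [7, -5, 7, 4]
C^⊗4:
  [1, -11, 1, -2]
  [4, -8, 4, 1]
  [4, -6, 1, -9]
  [8, 3, 2, -8]
Key observation: the optimum is the walk 3->1->3->1->3, with weight (-1) + (-3) + (-1) + (-3) = -8.
Optimal value attained by: walk 3->1->3->1->3.
Answer: (C^⊗4)[3][3] = -8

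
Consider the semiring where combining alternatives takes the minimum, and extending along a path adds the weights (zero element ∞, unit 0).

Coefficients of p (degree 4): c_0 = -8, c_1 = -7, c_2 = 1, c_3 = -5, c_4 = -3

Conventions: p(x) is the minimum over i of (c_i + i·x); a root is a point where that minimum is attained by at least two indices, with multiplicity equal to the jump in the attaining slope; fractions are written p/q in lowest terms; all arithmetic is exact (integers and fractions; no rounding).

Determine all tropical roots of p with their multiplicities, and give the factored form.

hull edge (i=0, c=-8) to (i=3, c=-5): slope 1, span 3
hull edge (i=3, c=-5) to (i=4, c=-3): slope 2, span 1
Factored form: p(x) = -3 ⊗ (x ⊕ (-2)) ⊗ (x ⊕ (-1)) ⊗ (x ⊕ (-1)) ⊗ (x ⊕ (-1))
Answer: roots = -2 (mult 1), -1 (mult 3)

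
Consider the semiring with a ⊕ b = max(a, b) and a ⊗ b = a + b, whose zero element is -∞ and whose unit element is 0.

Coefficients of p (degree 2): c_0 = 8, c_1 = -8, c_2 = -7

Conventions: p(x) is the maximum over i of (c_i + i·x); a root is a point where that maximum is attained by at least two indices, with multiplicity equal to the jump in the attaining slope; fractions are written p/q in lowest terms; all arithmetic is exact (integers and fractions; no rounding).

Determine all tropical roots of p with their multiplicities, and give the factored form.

hull edge (i=0, c=8) to (i=2, c=-7): slope -15/2, span 2
Factored form: p(x) = -7 ⊗ (x ⊕ 15/2) ⊗ (x ⊕ 15/2)
Answer: roots = 15/2 (mult 2)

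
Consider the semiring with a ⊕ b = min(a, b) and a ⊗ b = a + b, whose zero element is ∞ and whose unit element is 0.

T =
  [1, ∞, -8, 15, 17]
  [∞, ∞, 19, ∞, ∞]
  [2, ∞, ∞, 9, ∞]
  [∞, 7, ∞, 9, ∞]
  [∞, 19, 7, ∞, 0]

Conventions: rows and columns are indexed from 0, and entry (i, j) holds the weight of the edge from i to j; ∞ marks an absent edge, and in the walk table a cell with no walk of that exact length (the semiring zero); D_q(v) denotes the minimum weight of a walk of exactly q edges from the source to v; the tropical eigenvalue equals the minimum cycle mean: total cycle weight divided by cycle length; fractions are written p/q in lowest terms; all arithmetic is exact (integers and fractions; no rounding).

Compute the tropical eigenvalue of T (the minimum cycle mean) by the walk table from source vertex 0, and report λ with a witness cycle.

q=0: [0, ∞, ∞, ∞, ∞]
q=1: [1, ∞, -8, 15, 17]
q=2: [-6, 22, -7, 1, 17]
q=3: [-5, 8, -14, 2, 11]
q=4: [-12, 9, -13, -5, 11]
q=5: [-11, 2, -20, -4, 5]
Optimal cycle mean attained by: cycle 0->2->0, total (-8) + 2, length 2.
Answer: λ = -3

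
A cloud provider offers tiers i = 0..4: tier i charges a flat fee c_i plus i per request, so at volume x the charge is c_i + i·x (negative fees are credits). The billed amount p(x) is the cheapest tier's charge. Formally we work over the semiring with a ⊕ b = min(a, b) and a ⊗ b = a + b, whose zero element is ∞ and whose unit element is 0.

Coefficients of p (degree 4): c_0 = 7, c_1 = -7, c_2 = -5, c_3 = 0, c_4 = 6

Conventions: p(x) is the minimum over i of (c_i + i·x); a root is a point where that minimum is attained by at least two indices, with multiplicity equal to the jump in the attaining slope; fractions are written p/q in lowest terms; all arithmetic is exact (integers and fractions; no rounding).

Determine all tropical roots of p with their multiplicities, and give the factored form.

hull edge (i=0, c=7) to (i=1, c=-7): slope -14, span 1
hull edge (i=1, c=-7) to (i=2, c=-5): slope 2, span 1
hull edge (i=2, c=-5) to (i=3, c=0): slope 5, span 1
hull edge (i=3, c=0) to (i=4, c=6): slope 6, span 1
Factored form: p(x) = 6 ⊗ (x ⊕ (-6)) ⊗ (x ⊕ (-5)) ⊗ (x ⊕ (-2)) ⊗ (x ⊕ 14)
Answer: roots = -6 (mult 1), -5 (mult 1), -2 (mult 1), 14 (mult 1)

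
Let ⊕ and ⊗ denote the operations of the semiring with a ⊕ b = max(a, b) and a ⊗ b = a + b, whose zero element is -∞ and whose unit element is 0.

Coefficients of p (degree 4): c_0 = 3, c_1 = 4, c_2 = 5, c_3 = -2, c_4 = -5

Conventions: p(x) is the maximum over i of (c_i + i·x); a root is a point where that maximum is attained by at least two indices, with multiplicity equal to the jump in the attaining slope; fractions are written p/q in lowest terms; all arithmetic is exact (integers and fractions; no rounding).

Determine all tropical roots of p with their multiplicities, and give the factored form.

hull edge (i=0, c=3) to (i=2, c=5): slope 1, span 2
hull edge (i=2, c=5) to (i=4, c=-5): slope -5, span 2
Factored form: p(x) = -5 ⊗ (x ⊕ (-1)) ⊗ (x ⊕ (-1)) ⊗ (x ⊕ 5) ⊗ (x ⊕ 5)
Answer: roots = -1 (mult 2), 5 (mult 2)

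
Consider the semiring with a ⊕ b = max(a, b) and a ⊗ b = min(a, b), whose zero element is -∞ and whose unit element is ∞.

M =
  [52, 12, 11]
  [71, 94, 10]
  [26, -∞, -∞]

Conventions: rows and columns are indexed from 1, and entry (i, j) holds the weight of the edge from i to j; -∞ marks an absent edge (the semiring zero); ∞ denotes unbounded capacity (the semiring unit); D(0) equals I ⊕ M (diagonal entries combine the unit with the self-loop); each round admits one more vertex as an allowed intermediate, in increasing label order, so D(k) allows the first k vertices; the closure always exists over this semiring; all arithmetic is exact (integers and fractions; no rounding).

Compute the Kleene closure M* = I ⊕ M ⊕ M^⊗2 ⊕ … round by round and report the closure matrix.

D(0):
  [∞, 12, 11]
  [71, ∞, 10]
  [26, -∞, ∞]
D(1):
  [∞, 12, 11]
  [71, ∞, 11]
  [26, 12, ∞]
D(2):
  [∞, 12, 11]
  [71, ∞, 11]
  [26, 12, ∞]
D(3):
  [∞, 12, 11]
  [71, ∞, 11]
  [26, 12, ∞]
Answer: M* = [[∞, 12, 11], [71, ∞, 11], [26, 12, ∞]]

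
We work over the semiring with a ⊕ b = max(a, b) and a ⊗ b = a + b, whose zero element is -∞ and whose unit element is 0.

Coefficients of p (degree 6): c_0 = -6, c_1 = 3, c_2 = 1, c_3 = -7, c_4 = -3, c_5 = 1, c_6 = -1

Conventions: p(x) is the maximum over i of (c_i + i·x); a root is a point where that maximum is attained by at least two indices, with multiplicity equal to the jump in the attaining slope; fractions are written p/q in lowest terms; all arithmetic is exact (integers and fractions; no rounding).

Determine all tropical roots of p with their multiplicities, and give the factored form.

hull edge (i=0, c=-6) to (i=1, c=3): slope 9, span 1
hull edge (i=1, c=3) to (i=5, c=1): slope -1/2, span 4
hull edge (i=5, c=1) to (i=6, c=-1): slope -2, span 1
Factored form: p(x) = -1 ⊗ (x ⊕ (-9)) ⊗ (x ⊕ 1/2) ⊗ (x ⊕ 1/2) ⊗ (x ⊕ 1/2) ⊗ (x ⊕ 1/2) ⊗ (x ⊕ 2)
Answer: roots = -9 (mult 1), 1/2 (mult 4), 2 (mult 1)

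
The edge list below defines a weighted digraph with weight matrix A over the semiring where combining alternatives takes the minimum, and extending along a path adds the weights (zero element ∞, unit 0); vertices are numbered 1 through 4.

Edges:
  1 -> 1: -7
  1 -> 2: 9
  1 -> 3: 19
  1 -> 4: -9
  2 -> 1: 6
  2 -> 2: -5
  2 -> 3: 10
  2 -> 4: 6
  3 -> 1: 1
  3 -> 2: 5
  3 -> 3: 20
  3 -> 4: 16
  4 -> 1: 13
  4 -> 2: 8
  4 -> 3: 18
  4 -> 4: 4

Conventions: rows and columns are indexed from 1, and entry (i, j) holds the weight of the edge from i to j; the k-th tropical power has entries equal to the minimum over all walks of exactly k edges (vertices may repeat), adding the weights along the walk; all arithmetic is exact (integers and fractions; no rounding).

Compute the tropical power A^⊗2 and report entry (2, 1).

A^⊗2:
  [-14, -1, 9, -16]
  [-1, -10, 5, -3]
  [-6, 0, 15, -8]
  [6, 3, 18, 4]
Key observation: the optimum is the walk 2->1->1, with weight 6 + (-7) = -1.
Optimal value attained by: walk 2->1->1.
Answer: (A^⊗2)[2][1] = -1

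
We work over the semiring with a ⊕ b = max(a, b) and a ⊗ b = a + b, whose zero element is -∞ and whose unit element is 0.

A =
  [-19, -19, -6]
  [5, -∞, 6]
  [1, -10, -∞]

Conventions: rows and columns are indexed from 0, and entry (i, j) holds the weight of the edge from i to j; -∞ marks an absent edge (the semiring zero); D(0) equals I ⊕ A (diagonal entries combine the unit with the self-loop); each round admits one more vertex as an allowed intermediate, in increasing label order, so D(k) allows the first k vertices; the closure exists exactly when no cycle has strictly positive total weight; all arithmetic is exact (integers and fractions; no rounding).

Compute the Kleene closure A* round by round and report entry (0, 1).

D(0):
  [0, -19, -6]
  [5, 0, 6]
  [1, -10, 0]
D(1):
  [0, -19, -6]
  [5, 0, 6]
  [1, -10, 0]
D(2):
  [0, -19, -6]
  [5, 0, 6]
  [1, -10, 0]
D(3):
  [0, -16, -6]
  [7, 0, 6]
  [1, -10, 0]
Answer: A*[0][1] = -16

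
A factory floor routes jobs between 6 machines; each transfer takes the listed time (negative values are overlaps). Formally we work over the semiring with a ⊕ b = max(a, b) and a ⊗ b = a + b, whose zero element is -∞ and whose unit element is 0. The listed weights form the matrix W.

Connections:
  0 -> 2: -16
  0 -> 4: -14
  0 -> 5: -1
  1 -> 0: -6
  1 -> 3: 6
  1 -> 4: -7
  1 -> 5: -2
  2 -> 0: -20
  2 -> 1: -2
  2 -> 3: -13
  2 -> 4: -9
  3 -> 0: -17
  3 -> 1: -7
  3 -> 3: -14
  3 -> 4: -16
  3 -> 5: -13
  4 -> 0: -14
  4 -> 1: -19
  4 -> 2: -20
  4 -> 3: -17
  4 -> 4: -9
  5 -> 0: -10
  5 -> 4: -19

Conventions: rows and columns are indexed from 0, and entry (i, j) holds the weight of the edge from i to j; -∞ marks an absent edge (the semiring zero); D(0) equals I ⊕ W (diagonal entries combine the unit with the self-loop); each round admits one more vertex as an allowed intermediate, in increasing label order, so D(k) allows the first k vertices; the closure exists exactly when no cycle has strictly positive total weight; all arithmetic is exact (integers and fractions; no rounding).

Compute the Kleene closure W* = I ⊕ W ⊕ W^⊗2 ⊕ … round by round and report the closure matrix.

D(0):
  [0, -∞, -16, -∞, -14, -1]
  [-6, 0, -∞, 6, -7, -2]
  [-20, -2, 0, -13, -9, -∞]
  [-17, -7, -∞, 0, -16, -13]
  [-14, -19, -20, -17, 0, -∞]
  [-10, -∞, -∞, -∞, -19, 0]
D(1):
  [0, -∞, -16, -∞, -14, -1]
  [-6, 0, -22, 6, -7, -2]
  [-20, -2, 0, -13, -9, -21]
  [-17, -7, -33, 0, -16, -13]
  [-14, -19, -20, -17, 0, -15]
  [-10, -∞, -26, -∞, -19, 0]
D(2):
  [0, -∞, -16, -∞, -14, -1]
  [-6, 0, -22, 6, -7, -2]
  [-8, -2, 0, 4, -9, -4]
  [-13, -7, -29, 0, -14, -9]
  [-14, -19, -20, -13, 0, -15]
  [-10, -∞, -26, -∞, -19, 0]
D(3):
  [0, -18, -16, -12, -14, -1]
  [-6, 0, -22, 6, -7, -2]
  [-8, -2, 0, 4, -9, -4]
  [-13, -7, -29, 0, -14, -9]
  [-14, -19, -20, -13, 0, -15]
  [-10, -28, -26, -22, -19, 0]
D(4):
  [0, -18, -16, -12, -14, -1]
  [-6, 0, -22, 6, -7, -2]
  [-8, -2, 0, 4, -9, -4]
  [-13, -7, -29, 0, -14, -9]
  [-14, -19, -20, -13, 0, -15]
  [-10, -28, -26, -22, -19, 0]
D(5):
  [0, -18, -16, -12, -14, -1]
  [-6, 0, -22, 6, -7, -2]
  [-8, -2, 0, 4, -9, -4]
  [-13, -7, -29, 0, -14, -9]
  [-14, -19, -20, -13, 0, -15]
  [-10, -28, -26, -22, -19, 0]
D(6):
  [0, -18, -16, -12, -14, -1]
  [-6, 0, -22, 6, -7, -2]
  [-8, -2, 0, 4, -9, -4]
  [-13, -7, -29, 0, -14, -9]
  [-14, -19, -20, -13, 0, -15]
  [-10, -28, -26, -22, -19, 0]
Answer: W* = [[0, -18, -16, -12, -14, -1], [-6, 0, -22, 6, -7, -2], [-8, -2, 0, 4, -9, -4], [-13, -7, -29, 0, -14, -9], [-14, -19, -20, -13, 0, -15], [-10, -28, -26, -22, -19, 0]]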